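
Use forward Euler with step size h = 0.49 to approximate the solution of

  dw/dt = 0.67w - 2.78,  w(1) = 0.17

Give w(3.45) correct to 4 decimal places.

Euler: w_{n+1} = w_n + h·f(t_n, w_n).
t=1.000000, w=0.170000: f=-2.666100 → w ← 0.170000 + 0.49·(-2.666100) = -1.136389
t=1.490000, w=-1.136389: f=-3.541381 → w ← -1.136389 + 0.49·(-3.541381) = -2.871666
t=1.980000, w=-2.871666: f=-4.704016 → w ← -2.871666 + 0.49·(-4.704016) = -5.176633
t=2.470000, w=-5.176633: f=-6.248344 → w ← -5.176633 + 0.49·(-6.248344) = -8.238322
t=2.960000, w=-8.238322: f=-8.299676 → w ← -8.238322 + 0.49·(-8.299676) = -12.305163
w(3.45) ≈ -12.3052

-12.3052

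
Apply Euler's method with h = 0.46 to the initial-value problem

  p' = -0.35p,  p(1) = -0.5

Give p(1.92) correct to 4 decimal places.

-0.3520

Euler: p_{n+1} = p_n + h·f(x_n, p_n).
x=1.000000, p=-0.500000: f=0.175000 → p ← -0.500000 + 0.46·0.175000 = -0.419500
x=1.460000, p=-0.419500: f=0.146825 → p ← -0.419500 + 0.46·0.146825 = -0.351961
p(1.92) ≈ -0.3520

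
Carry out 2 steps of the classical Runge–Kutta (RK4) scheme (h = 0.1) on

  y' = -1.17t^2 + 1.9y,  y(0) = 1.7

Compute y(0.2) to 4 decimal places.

2.4824

RK4: k1 = f(t_n, y_n); k2 = f(t_n + h/2, y_n + (h/2)·k1); k3 = f(t_n + h/2, y_n + (h/2)·k2); k4 = f(t_n + h, y_n + h·k3); y_{n+1} = y_n + (h/6)·(k1 + 2k2 + 2k3 + k4).
t=0.000000, y=1.700000:
  k1 = f(0.000000, 1.700000) = 3.230000
  k2 = f(0.050000, 1.861500) = 3.533925
  k3 = f(0.050000, 1.876696) = 3.562798
  k4 = f(0.100000, 2.056280) = 3.895232
  y ← 1.700000 + (0.1/6)·(k1 + 2k2 + 2k3 + k4) = 2.055311
t=0.100000, y=2.055311:
  k1 = f(0.100000, 2.055311) = 3.893391
  k2 = f(0.150000, 2.249981) = 4.248639
  k3 = f(0.150000, 2.267743) = 4.282387
  k4 = f(0.200000, 2.483550) = 4.671945
  y ← 2.055311 + (0.1/6)·(k1 + 2k2 + 2k3 + k4) = 2.482434
y(0.2) ≈ 2.4824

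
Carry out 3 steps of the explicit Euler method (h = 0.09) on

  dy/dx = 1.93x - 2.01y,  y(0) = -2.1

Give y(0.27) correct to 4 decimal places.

Euler: y_{n+1} = y_n + h·f(x_n, y_n).
x=0.000000, y=-2.100000: f=4.221000 → y ← -2.100000 + 0.09·4.221000 = -1.720110
x=0.090000, y=-1.720110: f=3.631121 → y ← -1.720110 + 0.09·3.631121 = -1.393309
x=0.180000, y=-1.393309: f=3.147951 → y ← -1.393309 + 0.09·3.147951 = -1.109993
y(0.27) ≈ -1.1100

-1.1100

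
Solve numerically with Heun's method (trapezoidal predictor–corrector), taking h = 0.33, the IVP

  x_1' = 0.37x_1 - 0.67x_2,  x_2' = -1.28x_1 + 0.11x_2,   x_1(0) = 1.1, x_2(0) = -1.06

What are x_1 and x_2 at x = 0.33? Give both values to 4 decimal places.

Heun on (x_1,x_2): k1 = f(x_n, state_n); k2 = f(x_n + h, state_n + h·k1); state_{n+1} = state_n + (h/2)·(k1 + k2).
0.000000: (1.100000, -1.060000)
  k1 = (1.117200, -1.524600)
  predictor → (1.468676, -1.563118)
  k2 = (1.590699, -2.051848)
  → (1.546803, -1.650114)
(x_1(0.33), x_2(0.33)) ≈ (1.5468, -1.6501)

1.5468, -1.6501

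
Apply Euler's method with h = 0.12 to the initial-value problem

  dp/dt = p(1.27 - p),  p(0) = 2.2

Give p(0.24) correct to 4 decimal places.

Euler: p_{n+1} = p_n + h·f(t_n, p_n).
t=0.000000, p=2.200000: f=-2.046000 → p ← 2.200000 + 0.12·(-2.046000) = 1.954480
t=0.120000, p=1.954480: f=-1.337802 → p ← 1.954480 + 0.12·(-1.337802) = 1.793944
p(0.24) ≈ 1.7939

1.7939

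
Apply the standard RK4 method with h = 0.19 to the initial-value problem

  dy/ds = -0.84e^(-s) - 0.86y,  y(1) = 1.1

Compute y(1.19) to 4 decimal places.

RK4: k1 = f(s_n, y_n); k2 = f(s_n + h/2, y_n + (h/2)·k1); k3 = f(s_n + h/2, y_n + (h/2)·k2); k4 = f(s_n + h, y_n + h·k3); y_{n+1} = y_n + (h/6)·(k1 + 2k2 + 2k3 + k4).
s=1.000000, y=1.100000:
  k1 = f(1.000000, 1.100000) = -1.255019
  k2 = f(1.095000, 0.980773) = -1.124478
  k3 = f(1.095000, 0.993175) = -1.135143
  k4 = f(1.190000, 0.884323) = -1.016063
  y ← 1.100000 + (0.19/6)·(k1 + 2k2 + 2k3 + k4) = 0.884973
y(1.19) ≈ 0.8850

0.8850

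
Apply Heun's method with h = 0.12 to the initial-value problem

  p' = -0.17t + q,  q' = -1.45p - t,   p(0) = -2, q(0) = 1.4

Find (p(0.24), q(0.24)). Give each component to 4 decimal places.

Heun on (p,q): k1 = f(t_n, state_n); k2 = f(t_n + h, state_n + h·k1); state_{n+1} = state_n + (h/2)·(k1 + k2).
0.000000: (-2.000000, 1.400000)
  k1 = (1.400000, 2.900000)
  predictor → (-1.832000, 1.748000)
  k2 = (1.727600, 2.536400)
  → (-1.812344, 1.726184)
0.120000: (-1.812344, 1.726184)
  k1 = (1.705784, 2.507899)
  predictor → (-1.607650, 2.027132)
  k2 = (1.986332, 2.091092)
  → (-1.590817, 2.002123)
(p(0.24), q(0.24)) ≈ (-1.5908, 2.0021)

-1.5908, 2.0021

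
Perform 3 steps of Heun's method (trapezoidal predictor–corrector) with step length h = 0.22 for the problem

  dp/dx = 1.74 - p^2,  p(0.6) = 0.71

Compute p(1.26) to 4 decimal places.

Heun: k1 = f(x_n, p_n); k2 = f(x_n + h, p_n + h·k1); p_{n+1} = p_n + (h/2)·(k1 + k2).
x=0.600000, p=0.710000:
  k1 = f(0.600000, 0.710000) = 1.235900
  k2 = f(0.820000, 0.981898) = 0.775876
  p ← 0.710000 + (0.22/2)·(1.235900 + 0.775876) = 0.931295
x=0.820000, p=0.931295:
  k1 = f(0.820000, 0.931295) = 0.872689
  k2 = f(1.040000, 1.123287) = 0.478226
  p ← 0.931295 + (0.22/2)·(0.872689 + 0.478226) = 1.079896
x=1.040000, p=1.079896:
  k1 = f(1.040000, 1.079896) = 0.573824
  k2 = f(1.260000, 1.206137) = 0.285232
  p ← 1.079896 + (0.22/2)·(0.573824 + 0.285232) = 1.174392
p(1.26) ≈ 1.1744

1.1744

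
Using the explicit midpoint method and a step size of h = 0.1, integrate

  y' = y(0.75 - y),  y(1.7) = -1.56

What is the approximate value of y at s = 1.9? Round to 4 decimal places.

Midpoint: k1 = f(s_n, y_n); k2 = f(s_n + h/2, y_n + (h/2)·k1); y_{n+1} = y_n + h·k2.
s=1.700000, y=-1.560000:
  k1 = f(1.700000, -1.560000) = -3.603600
  k2 = f(1.750000, -1.740180) = -4.333361
  y ← -1.560000 + 0.1·(-4.333361) = -1.993336
s=1.800000, y=-1.993336:
  k1 = f(1.800000, -1.993336) = -5.468391
  k2 = f(1.850000, -2.266756) = -6.838248
  y ← -1.993336 + 0.1·(-6.838248) = -2.677161
y(1.9) ≈ -2.6772

-2.6772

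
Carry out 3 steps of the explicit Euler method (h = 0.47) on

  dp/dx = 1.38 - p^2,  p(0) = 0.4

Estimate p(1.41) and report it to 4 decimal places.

1.1745

Euler: p_{n+1} = p_n + h·f(x_n, p_n).
x=0.000000, p=0.400000: f=1.220000 → p ← 0.400000 + 0.47·1.220000 = 0.973400
x=0.470000, p=0.973400: f=0.432492 → p ← 0.973400 + 0.47·0.432492 = 1.176671
x=0.940000, p=1.176671: f=-0.004556 → p ← 1.176671 + 0.47·(-0.004556) = 1.174530
p(1.41) ≈ 1.1745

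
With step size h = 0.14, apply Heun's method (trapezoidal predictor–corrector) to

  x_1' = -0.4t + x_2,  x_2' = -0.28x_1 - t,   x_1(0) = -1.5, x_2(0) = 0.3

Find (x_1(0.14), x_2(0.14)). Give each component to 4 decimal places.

-1.4578, 0.3482

Heun on (x_1,x_2): k1 = f(t_n, state_n); k2 = f(t_n + h, state_n + h·k1); state_{n+1} = state_n + (h/2)·(k1 + k2).
0.000000: (-1.500000, 0.300000)
  k1 = (0.300000, 0.420000)
  predictor → (-1.458000, 0.358800)
  k2 = (0.302800, 0.268240)
  → (-1.457804, 0.348177)
(x_1(0.14), x_2(0.14)) ≈ (-1.4578, 0.3482)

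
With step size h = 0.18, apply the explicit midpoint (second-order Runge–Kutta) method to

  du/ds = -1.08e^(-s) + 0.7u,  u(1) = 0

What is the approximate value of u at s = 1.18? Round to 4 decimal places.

-0.0699

Midpoint: k1 = f(s_n, u_n); k2 = f(s_n + h/2, u_n + (h/2)·k1); u_{n+1} = u_n + h·k2.
s=1.000000, u=0.000000:
  k1 = f(1.000000, 0.000000) = -0.397310
  k2 = f(1.090000, -0.035758) = -0.388144
  u ← 0.000000 + 0.18·(-0.388144) = -0.069866
u(1.18) ≈ -0.0699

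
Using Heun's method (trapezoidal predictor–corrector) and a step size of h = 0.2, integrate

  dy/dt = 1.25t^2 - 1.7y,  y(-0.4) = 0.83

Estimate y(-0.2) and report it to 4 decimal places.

0.6140

Heun: k1 = f(t_n, y_n); k2 = f(t_n + h, y_n + h·k1); y_{n+1} = y_n + (h/2)·(k1 + k2).
t=-0.400000, y=0.830000:
  k1 = f(-0.400000, 0.830000) = -1.211000
  k2 = f(-0.200000, 0.587800) = -0.949260
  y ← 0.830000 + (0.2/2)·(-1.211000 + (-0.949260)) = 0.613974
y(-0.2) ≈ 0.6140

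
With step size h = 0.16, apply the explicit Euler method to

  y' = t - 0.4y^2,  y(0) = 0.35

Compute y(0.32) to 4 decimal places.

Euler: y_{n+1} = y_n + h·f(t_n, y_n).
t=0.000000, y=0.350000: f=-0.049000 → y ← 0.350000 + 0.16·(-0.049000) = 0.342160
t=0.160000, y=0.342160: f=0.113171 → y ← 0.342160 + 0.16·0.113171 = 0.360267
y(0.32) ≈ 0.3603

0.3603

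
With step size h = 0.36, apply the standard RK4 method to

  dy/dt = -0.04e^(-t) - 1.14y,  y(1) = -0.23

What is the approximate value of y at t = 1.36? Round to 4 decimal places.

RK4: k1 = f(t_n, y_n); k2 = f(t_n + h/2, y_n + (h/2)·k1); k3 = f(t_n + h/2, y_n + (h/2)·k2); k4 = f(t_n + h, y_n + h·k3); y_{n+1} = y_n + (h/6)·(k1 + 2k2 + 2k3 + k4).
t=1.000000, y=-0.230000:
  k1 = f(1.000000, -0.230000) = 0.247485
  k2 = f(1.180000, -0.185453) = 0.199125
  k3 = f(1.180000, -0.194158) = 0.209048
  k4 = f(1.360000, -0.154743) = 0.166140
  y ← -0.230000 + (0.36/6)·(k1 + 2k2 + 2k3 + k4) = -0.156202
y(1.36) ≈ -0.1562

-0.1562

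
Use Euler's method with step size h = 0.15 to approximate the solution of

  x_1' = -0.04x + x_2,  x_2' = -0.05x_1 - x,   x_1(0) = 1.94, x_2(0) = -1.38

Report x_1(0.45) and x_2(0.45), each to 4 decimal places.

Euler on (x_1,x_2): x_1_{n+1} = x_1_n + h·x_1', x_2_{n+1} = x_2_n + h·x_2'.
0.000000: (1.940000, -1.380000); f=(-1.380000, -0.097000) → (1.733000, -1.394550)
0.150000: (1.733000, -1.394550); f=(-1.400550, -0.236650) → (1.522917, -1.430047)
0.300000: (1.522917, -1.430047); f=(-1.442047, -0.376146) → (1.306610, -1.486469)
(x_1(0.45), x_2(0.45)) ≈ (1.3066, -1.4865)

1.3066, -1.4865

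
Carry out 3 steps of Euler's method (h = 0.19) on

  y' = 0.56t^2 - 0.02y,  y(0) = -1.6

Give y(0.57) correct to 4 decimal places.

Euler: y_{n+1} = y_n + h·f(t_n, y_n).
t=0.000000, y=-1.600000: f=0.032000 → y ← -1.600000 + 0.19·0.032000 = -1.593920
t=0.190000, y=-1.593920: f=0.052094 → y ← -1.593920 + 0.19·0.052094 = -1.584022
t=0.380000, y=-1.584022: f=0.112544 → y ← -1.584022 + 0.19·0.112544 = -1.562639
y(0.57) ≈ -1.5626

-1.5626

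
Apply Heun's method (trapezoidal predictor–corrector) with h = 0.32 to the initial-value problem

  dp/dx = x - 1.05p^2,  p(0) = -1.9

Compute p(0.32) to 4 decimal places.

Heun: k1 = f(x_n, p_n); k2 = f(x_n + h, p_n + h·k1); p_{n+1} = p_n + (h/2)·(k1 + k2).
x=0.000000, p=-1.900000:
  k1 = f(0.000000, -1.900000) = -3.790500
  k2 = f(0.320000, -3.112960) = -9.855046
  p ← -1.900000 + (0.32/2)·(-3.790500 + (-9.855046)) = -4.083287
p(0.32) ≈ -4.0833

-4.0833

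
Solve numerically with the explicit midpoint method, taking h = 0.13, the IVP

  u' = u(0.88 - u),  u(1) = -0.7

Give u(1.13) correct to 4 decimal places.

-0.8658

Midpoint: k1 = f(t_n, u_n); k2 = f(t_n + h/2, u_n + (h/2)·k1); u_{n+1} = u_n + h·k2.
t=1.000000, u=-0.700000:
  k1 = f(1.000000, -0.700000) = -1.106000
  k2 = f(1.065000, -0.771890) = -1.275077
  u ← -0.700000 + 0.13·(-1.275077) = -0.865760
u(1.13) ≈ -0.8658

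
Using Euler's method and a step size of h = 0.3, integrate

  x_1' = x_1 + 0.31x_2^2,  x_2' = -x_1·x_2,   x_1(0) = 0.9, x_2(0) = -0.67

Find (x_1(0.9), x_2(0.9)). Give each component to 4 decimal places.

2.0858, -0.1621

Euler on (x_1,x_2): x_1_{n+1} = x_1_n + h·x_1', x_2_{n+1} = x_2_n + h·x_2'.
0.000000: (0.900000, -0.670000); f=(1.039159, 0.603000) → (1.211748, -0.489100)
0.300000: (1.211748, -0.489100); f=(1.285906, 0.592666) → (1.597519, -0.311300)
0.600000: (1.597519, -0.311300); f=(1.627561, 0.497308) → (2.085788, -0.162108)
(x_1(0.9), x_2(0.9)) ≈ (2.0858, -0.1621)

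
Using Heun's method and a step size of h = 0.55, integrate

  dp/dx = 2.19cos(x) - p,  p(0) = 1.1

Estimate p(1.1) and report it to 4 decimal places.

1.3735

Heun: k1 = f(x_n, p_n); k2 = f(x_n + h, p_n + h·k1); p_{n+1} = p_n + (h/2)·(k1 + k2).
x=0.000000, p=1.100000:
  k1 = f(0.000000, 1.100000) = 1.090000
  k2 = f(0.550000, 1.699500) = 0.167529
  p ← 1.100000 + (0.55/2)·(1.090000 + 0.167529) = 1.445820
x=0.550000, p=1.445820:
  k1 = f(0.550000, 1.445820) = 0.421208
  k2 = f(1.100000, 1.677485) = -0.684109
  p ← 1.445820 + (0.55/2)·(0.421208 + (-0.684109)) = 1.373523
p(1.1) ≈ 1.3735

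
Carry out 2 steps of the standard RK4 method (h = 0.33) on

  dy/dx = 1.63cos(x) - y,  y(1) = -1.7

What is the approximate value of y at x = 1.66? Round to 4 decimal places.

-0.7217

RK4: k1 = f(x_n, y_n); k2 = f(x_n + h/2, y_n + (h/2)·k1); k3 = f(x_n + h/2, y_n + (h/2)·k2); k4 = f(x_n + h, y_n + h·k3); y_{n+1} = y_n + (h/6)·(k1 + 2k2 + 2k3 + k4).
x=1.000000, y=-1.700000:
  k1 = f(1.000000, -1.700000) = 2.580693
  k2 = f(1.165000, -1.274186) = 1.917629
  k3 = f(1.165000, -1.383591) = 2.027035
  k4 = f(1.330000, -1.031079) = 1.419795
  y ← -1.700000 + (0.33/6)·(k1 + 2k2 + 2k3 + k4) = -1.046060
x=1.330000, y=-1.046060:
  k1 = f(1.330000, -1.046060) = 1.434776
  k2 = f(1.495000, -0.809322) = 0.932752
  k3 = f(1.495000, -0.892156) = 1.015586
  k4 = f(1.660000, -0.710917) = 0.565708
  y ← -1.046060 + (0.33/6)·(k1 + 2k2 + 2k3 + k4) = -0.721716
y(1.66) ≈ -0.7217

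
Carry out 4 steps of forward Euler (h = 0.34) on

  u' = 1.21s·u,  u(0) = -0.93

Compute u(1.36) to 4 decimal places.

-1.9259

Euler: u_{n+1} = u_n + h·f(s_n, u_n).
s=0.000000, u=-0.930000: f=0.000000 → u ← -0.930000 + 0.34·0.000000 = -0.930000
s=0.340000, u=-0.930000: f=-0.382602 → u ← -0.930000 + 0.34·(-0.382602) = -1.060085
s=0.680000, u=-1.060085: f=-0.872238 → u ← -1.060085 + 0.34·(-0.872238) = -1.356645
s=1.020000, u=-1.356645: f=-1.674372 → u ← -1.356645 + 0.34·(-1.674372) = -1.925932
u(1.36) ≈ -1.9259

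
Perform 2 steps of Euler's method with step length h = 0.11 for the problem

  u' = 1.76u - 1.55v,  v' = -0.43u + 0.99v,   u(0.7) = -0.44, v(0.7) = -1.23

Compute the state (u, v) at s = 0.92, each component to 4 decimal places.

Euler on (u,v): u_{n+1} = u_n + h·u', v_{n+1} = v_n + h·v'.
0.700000: (-0.440000, -1.230000); f=(1.132100, -1.028500) → (-0.315469, -1.343135)
0.810000: (-0.315469, -1.343135); f=(1.526634, -1.194052) → (-0.147539, -1.474481)
(u(0.92), v(0.92)) ≈ (-0.1475, -1.4745)

-0.1475, -1.4745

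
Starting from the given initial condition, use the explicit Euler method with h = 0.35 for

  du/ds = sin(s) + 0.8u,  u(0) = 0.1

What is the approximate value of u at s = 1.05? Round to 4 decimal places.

Euler: u_{n+1} = u_n + h·f(s_n, u_n).
s=0.000000, u=0.100000: f=0.080000 → u ← 0.100000 + 0.35·0.080000 = 0.128000
s=0.350000, u=0.128000: f=0.445298 → u ← 0.128000 + 0.35·0.445298 = 0.283854
s=0.700000, u=0.283854: f=0.871301 → u ← 0.283854 + 0.35·0.871301 = 0.588810
u(1.05) ≈ 0.5888

0.5888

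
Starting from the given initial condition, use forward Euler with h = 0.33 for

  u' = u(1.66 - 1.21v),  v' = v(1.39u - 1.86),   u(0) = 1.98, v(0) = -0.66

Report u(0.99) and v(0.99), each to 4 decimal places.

15.1800, -6.0629

Euler on (u,v): u_{n+1} = u_n + h·u', v_{n+1} = v_n + h·v'.
0.000000: (1.980000, -0.660000); f=(4.868028, -0.588852) → (3.586449, -0.854321)
0.330000: (3.586449, -0.854321); f=(9.660921, -2.669894) → (6.774553, -1.735386)
0.660000: (6.774553, -1.735386); f=(25.471082, -13.113670) → (15.180010, -6.062897)
(u(0.99), v(0.99)) ≈ (15.1800, -6.0629)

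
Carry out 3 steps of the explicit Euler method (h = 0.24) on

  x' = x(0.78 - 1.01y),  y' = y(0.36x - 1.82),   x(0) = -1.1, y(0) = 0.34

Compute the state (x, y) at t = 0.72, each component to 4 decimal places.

Euler on (x,y): x_{n+1} = x_n + h·x', y_{n+1} = y_n + h·y'.
0.000000: (-1.100000, 0.340000); f=(-0.480260, -0.753440) → (-1.215262, 0.159174)
0.240000: (-1.215262, 0.159174); f=(-0.752532, -0.359335) → (-1.395870, 0.072934)
0.480000: (-1.395870, 0.072934); f=(-0.985954, -0.169390) → (-1.632499, 0.032280)
(x(0.72), y(0.72)) ≈ (-1.6325, 0.0323)

-1.6325, 0.0323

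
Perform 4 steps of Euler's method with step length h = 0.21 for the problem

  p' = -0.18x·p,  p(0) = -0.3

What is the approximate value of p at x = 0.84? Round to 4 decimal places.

Euler: p_{n+1} = p_n + h·f(x_n, p_n).
x=0.000000, p=-0.300000: f=0.000000 → p ← -0.300000 + 0.21·0.000000 = -0.300000
x=0.210000, p=-0.300000: f=0.011340 → p ← -0.300000 + 0.21·0.011340 = -0.297619
x=0.420000, p=-0.297619: f=0.022500 → p ← -0.297619 + 0.21·0.022500 = -0.292894
x=0.630000, p=-0.292894: f=0.033214 → p ← -0.292894 + 0.21·0.033214 = -0.285919
p(0.84) ≈ -0.2859

-0.2859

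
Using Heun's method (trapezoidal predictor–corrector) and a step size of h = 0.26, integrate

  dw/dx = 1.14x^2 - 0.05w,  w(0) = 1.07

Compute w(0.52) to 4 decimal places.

Heun: k1 = f(x_n, w_n); k2 = f(x_n + h, w_n + h·k1); w_{n+1} = w_n + (h/2)·(k1 + k2).
x=0.000000, w=1.070000:
  k1 = f(0.000000, 1.070000) = -0.053500
  k2 = f(0.260000, 1.056090) = 0.024260
  w ← 1.070000 + (0.26/2)·(-0.053500 + 0.024260) = 1.066199
x=0.260000, w=1.066199:
  k1 = f(0.260000, 1.066199) = 0.023754
  k2 = f(0.520000, 1.072375) = 0.254637
  w ← 1.066199 + (0.26/2)·(0.023754 + 0.254637) = 1.102390
w(0.52) ≈ 1.1024

1.1024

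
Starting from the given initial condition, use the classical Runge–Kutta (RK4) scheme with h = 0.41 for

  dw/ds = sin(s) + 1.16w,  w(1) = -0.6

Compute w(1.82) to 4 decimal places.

RK4: k1 = f(s_n, w_n); k2 = f(s_n + h/2, w_n + (h/2)·k1); k3 = f(s_n + h/2, w_n + (h/2)·k2); k4 = f(s_n + h, w_n + h·k3); w_{n+1} = w_n + (h/6)·(k1 + 2k2 + 2k3 + k4).
s=1.000000, w=-0.600000:
  k1 = f(1.000000, -0.600000) = 0.145471
  k2 = f(1.205000, -0.570178) = 0.272432
  k3 = f(1.205000, -0.544151) = 0.302624
  k4 = f(1.410000, -0.475924) = 0.435028
  w ← -0.600000 + (0.41/6)·(k1 + 2k2 + 2k3 + k4) = -0.481742
s=1.410000, w=-0.481742:
  k1 = f(1.410000, -0.481742) = 0.428280
  k2 = f(1.615000, -0.393944) = 0.542048
  k3 = f(1.615000, -0.370622) = 0.569102
  k4 = f(1.820000, -0.248410) = 0.680954
  w ← -0.481742 + (0.41/6)·(k1 + 2k2 + 2k3 + k4) = -0.254087
w(1.82) ≈ -0.2541

-0.2541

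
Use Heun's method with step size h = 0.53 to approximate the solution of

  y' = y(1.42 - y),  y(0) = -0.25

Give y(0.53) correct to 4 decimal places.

-0.5968

Heun: k1 = f(x_n, y_n); k2 = f(x_n + h, y_n + h·k1); y_{n+1} = y_n + (h/2)·(k1 + k2).
x=0.000000, y=-0.250000:
  k1 = f(0.000000, -0.250000) = -0.417500
  k2 = f(0.530000, -0.471275) = -0.891311
  y ← -0.250000 + (0.53/2)·(-0.417500 + (-0.891311)) = -0.596835
y(0.53) ≈ -0.5968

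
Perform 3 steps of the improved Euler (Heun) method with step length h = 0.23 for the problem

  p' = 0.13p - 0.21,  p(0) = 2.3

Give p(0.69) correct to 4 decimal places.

2.3642

Heun: k1 = f(t_n, p_n); k2 = f(t_n + h, p_n + h·k1); p_{n+1} = p_n + (h/2)·(k1 + k2).
t=0.000000, p=2.300000:
  k1 = f(0.000000, 2.300000) = 0.089000
  k2 = f(0.230000, 2.320470) = 0.091661
  p ← 2.300000 + (0.23/2)·(0.089000 + 0.091661) = 2.320776
t=0.230000, p=2.320776:
  k1 = f(0.230000, 2.320776) = 0.091701
  k2 = f(0.460000, 2.341867) = 0.094443
  p ← 2.320776 + (0.23/2)·(0.091701 + 0.094443) = 2.342183
t=0.460000, p=2.342183:
  k1 = f(0.460000, 2.342183) = 0.094484
  k2 = f(0.690000, 2.363914) = 0.097309
  p ← 2.342183 + (0.23/2)·(0.094484 + 0.097309) = 2.364239
p(0.69) ≈ 2.3642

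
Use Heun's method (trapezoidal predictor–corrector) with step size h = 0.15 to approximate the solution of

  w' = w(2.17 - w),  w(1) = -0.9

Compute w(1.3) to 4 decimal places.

Heun: k1 = f(t_n, w_n); k2 = f(t_n + h, w_n + h·k1); w_{n+1} = w_n + (h/2)·(k1 + k2).
t=1.000000, w=-0.900000:
  k1 = f(1.000000, -0.900000) = -2.763000
  k2 = f(1.150000, -1.314450) = -4.580135
  w ← -0.900000 + (0.15/2)·(-2.763000 + (-4.580135)) = -1.450735
t=1.150000, w=-1.450735:
  k1 = f(1.150000, -1.450735) = -5.252728
  k2 = f(1.300000, -2.238644) = -9.869386
  w ← -1.450735 + (0.15/2)·(-5.252728 + (-9.869386)) = -2.584894
w(1.3) ≈ -2.5849

-2.5849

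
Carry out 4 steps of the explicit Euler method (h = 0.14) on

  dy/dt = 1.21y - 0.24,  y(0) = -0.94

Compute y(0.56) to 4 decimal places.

-1.9304

Euler: y_{n+1} = y_n + h·f(t_n, y_n).
t=0.000000, y=-0.940000: f=-1.377400 → y ← -0.940000 + 0.14·(-1.377400) = -1.132836
t=0.140000, y=-1.132836: f=-1.610732 → y ← -1.132836 + 0.14·(-1.610732) = -1.358338
t=0.280000, y=-1.358338: f=-1.883589 → y ← -1.358338 + 0.14·(-1.883589) = -1.622041
t=0.420000, y=-1.622041: f=-2.202670 → y ← -1.622041 + 0.14·(-2.202670) = -1.930415
y(0.56) ≈ -1.9304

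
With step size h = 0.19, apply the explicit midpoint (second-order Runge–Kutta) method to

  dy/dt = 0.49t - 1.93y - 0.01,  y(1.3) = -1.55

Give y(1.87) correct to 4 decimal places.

Midpoint: k1 = f(t_n, y_n); k2 = f(t_n + h/2, y_n + (h/2)·k1); y_{n+1} = y_n + h·k2.
t=1.300000, y=-1.550000:
  k1 = f(1.300000, -1.550000) = 3.618500
  k2 = f(1.395000, -1.206243) = 3.001598
  y ← -1.550000 + 0.19·3.001598 = -0.979696
t=1.490000, y=-0.979696:
  k1 = f(1.490000, -0.979696) = 2.610914
  k2 = f(1.585000, -0.731660) = 2.178753
  y ← -0.979696 + 0.19·2.178753 = -0.565733
t=1.680000, y=-0.565733:
  k1 = f(1.680000, -0.565733) = 1.905065
  k2 = f(1.775000, -0.384752) = 1.602322
  y ← -0.565733 + 0.19·1.602322 = -0.261292
y(1.87) ≈ -0.2613

-0.2613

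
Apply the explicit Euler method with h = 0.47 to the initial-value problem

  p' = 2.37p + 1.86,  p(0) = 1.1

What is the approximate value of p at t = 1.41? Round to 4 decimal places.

Euler: p_{n+1} = p_n + h·f(t_n, p_n).
t=0.000000, p=1.100000: f=4.467000 → p ← 1.100000 + 0.47·4.467000 = 3.199490
t=0.470000, p=3.199490: f=9.442791 → p ← 3.199490 + 0.47·9.442791 = 7.637602
t=0.940000, p=7.637602: f=19.961117 → p ← 7.637602 + 0.47·19.961117 = 17.019327
p(1.41) ≈ 17.0193

17.0193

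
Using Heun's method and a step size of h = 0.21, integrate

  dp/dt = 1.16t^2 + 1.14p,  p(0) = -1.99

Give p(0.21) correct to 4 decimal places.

-2.5181

Heun: k1 = f(t_n, p_n); k2 = f(t_n + h, p_n + h·k1); p_{n+1} = p_n + (h/2)·(k1 + k2).
t=0.000000, p=-1.990000:
  k1 = f(0.000000, -1.990000) = -2.268600
  k2 = f(0.210000, -2.466406) = -2.760547
  p ← -1.990000 + (0.21/2)·(-2.268600 + (-2.760547)) = -2.518060
p(0.21) ≈ -2.5181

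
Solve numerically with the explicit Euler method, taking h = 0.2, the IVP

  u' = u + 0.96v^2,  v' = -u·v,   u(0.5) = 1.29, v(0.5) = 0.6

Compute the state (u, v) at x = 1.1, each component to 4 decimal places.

2.3917, 0.1820

Euler on (u,v): u_{n+1} = u_n + h·u', v_{n+1} = v_n + h·v'.
0.500000: (1.290000, 0.600000); f=(1.635600, -0.774000) → (1.617120, 0.445200)
0.700000: (1.617120, 0.445200); f=(1.807395, -0.719942) → (1.978599, 0.301212)
0.900000: (1.978599, 0.301212); f=(2.065698, -0.595977) → (2.391739, 0.182016)
(u(1.1), v(1.1)) ≈ (2.3917, 0.1820)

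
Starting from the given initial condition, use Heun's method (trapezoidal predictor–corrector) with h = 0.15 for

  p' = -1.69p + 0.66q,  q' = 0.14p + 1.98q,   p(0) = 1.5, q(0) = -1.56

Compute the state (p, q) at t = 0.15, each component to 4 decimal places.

Heun on (p,q): k1 = f(t_n, state_n); k2 = f(t_n + h, state_n + h·k1); state_{n+1} = state_n + (h/2)·(k1 + k2).
0.000000: (1.500000, -1.560000)
  k1 = (-3.564600, -2.878800)
  predictor → (0.965310, -1.991820)
  k2 = (-2.945975, -3.808660)
  → (1.011707, -2.061560)
(p(0.15), q(0.15)) ≈ (1.0117, -2.0616)

1.0117, -2.0616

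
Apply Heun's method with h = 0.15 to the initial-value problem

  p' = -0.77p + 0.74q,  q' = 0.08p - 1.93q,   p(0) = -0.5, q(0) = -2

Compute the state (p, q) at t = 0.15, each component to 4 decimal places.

Heun on (p,q): k1 = f(t_n, state_n); k2 = f(t_n + h, state_n + h·k1); state_{n+1} = state_n + (h/2)·(k1 + k2).
0.000000: (-0.500000, -2.000000)
  k1 = (-1.095000, 3.820000)
  predictor → (-0.664250, -1.427000)
  k2 = (-0.544507, 2.700970)
  → (-0.622963, -1.510927)
(p(0.15), q(0.15)) ≈ (-0.6230, -1.5109)

-0.6230, -1.5109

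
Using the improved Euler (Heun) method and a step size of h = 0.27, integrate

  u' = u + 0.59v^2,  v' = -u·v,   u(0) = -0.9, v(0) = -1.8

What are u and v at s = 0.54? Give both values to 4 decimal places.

Heun on (u,v): k1 = f(s_n, state_n); k2 = f(s_n + h, state_n + h·k1); state_{n+1} = state_n + (h/2)·(k1 + k2).
0.000000: (-0.900000, -1.800000)
  k1 = (1.011600, -1.620000)
  predictor → (-0.626868, -2.237400)
  k2 = (2.326648, -1.402554)
  → (-0.449337, -2.208045)
0.270000: (-0.449337, -2.208045)
  k1 = (2.427186, -0.992155)
  predictor → (0.206004, -2.475927)
  k2 = (3.822830, 0.510050)
  → (0.394416, -2.273129)
(u(0.54), v(0.54)) ≈ (0.3944, -2.2731)

0.3944, -2.2731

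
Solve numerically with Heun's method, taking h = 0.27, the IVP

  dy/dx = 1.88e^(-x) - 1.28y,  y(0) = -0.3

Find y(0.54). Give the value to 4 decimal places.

Heun: k1 = f(x_n, y_n); k2 = f(x_n + h, y_n + h·k1); y_{n+1} = y_n + (h/2)·(k1 + k2).
x=0.000000, y=-0.300000:
  k1 = f(0.000000, -0.300000) = 2.264000
  k2 = f(0.270000, 0.311280) = 1.036715
  y ← -0.300000 + (0.27/2)·(2.264000 + 1.036715) = 0.145597
x=0.270000, y=0.145597:
  k1 = f(0.270000, 0.145597) = 1.248790
  k2 = f(0.540000, 0.482770) = 0.477621
  y ← 0.145597 + (0.27/2)·(1.248790 + 0.477621) = 0.378662
y(0.54) ≈ 0.3787

0.3787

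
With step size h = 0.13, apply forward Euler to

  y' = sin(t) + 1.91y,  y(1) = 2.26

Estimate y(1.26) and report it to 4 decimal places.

3.7758

Euler: y_{n+1} = y_n + h·f(t_n, y_n).
t=1.000000, y=2.260000: f=5.158071 → y ← 2.260000 + 0.13·5.158071 = 2.930549
t=1.130000, y=2.930549: f=6.501761 → y ← 2.930549 + 0.13·6.501761 = 3.775778
y(1.26) ≈ 3.7758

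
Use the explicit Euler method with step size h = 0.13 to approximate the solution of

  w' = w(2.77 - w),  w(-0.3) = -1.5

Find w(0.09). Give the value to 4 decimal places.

Euler: w_{n+1} = w_n + h·f(t_n, w_n).
t=-0.300000, w=-1.500000: f=-6.405000 → w ← -1.500000 + 0.13·(-6.405000) = -2.332650
t=-0.170000, w=-2.332650: f=-11.902697 → w ← -2.332650 + 0.13·(-11.902697) = -3.880001
t=-0.040000, w=-3.880001: f=-25.802006 → w ← -3.880001 + 0.13·(-25.802006) = -7.234261
w(0.09) ≈ -7.2343

-7.2343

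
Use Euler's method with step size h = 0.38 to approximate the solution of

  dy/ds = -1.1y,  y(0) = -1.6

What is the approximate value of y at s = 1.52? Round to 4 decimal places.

Euler: y_{n+1} = y_n + h·f(s_n, y_n).
s=0.000000, y=-1.600000: f=1.760000 → y ← -1.600000 + 0.38·1.760000 = -0.931200
s=0.380000, y=-0.931200: f=1.024320 → y ← -0.931200 + 0.38·1.024320 = -0.541958
s=0.760000, y=-0.541958: f=0.596154 → y ← -0.541958 + 0.38·0.596154 = -0.315420
s=1.140000, y=-0.315420: f=0.346962 → y ← -0.315420 + 0.38·0.346962 = -0.183574
y(1.52) ≈ -0.1836

-0.1836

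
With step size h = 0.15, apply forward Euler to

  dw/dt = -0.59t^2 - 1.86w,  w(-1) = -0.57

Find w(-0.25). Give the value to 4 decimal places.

-0.2149

Euler: w_{n+1} = w_n + h·f(t_n, w_n).
t=-1.000000, w=-0.570000: f=0.470200 → w ← -0.570000 + 0.15·0.470200 = -0.499470
t=-0.850000, w=-0.499470: f=0.502739 → w ← -0.499470 + 0.15·0.502739 = -0.424059
t=-0.700000, w=-0.424059: f=0.499650 → w ← -0.424059 + 0.15·0.499650 = -0.349112
t=-0.550000, w=-0.349112: f=0.470873 → w ← -0.349112 + 0.15·0.470873 = -0.278481
t=-0.400000, w=-0.278481: f=0.423574 → w ← -0.278481 + 0.15·0.423574 = -0.214945
w(-0.25) ≈ -0.2149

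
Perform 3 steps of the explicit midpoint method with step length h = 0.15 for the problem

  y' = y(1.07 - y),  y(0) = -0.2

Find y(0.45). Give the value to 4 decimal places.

Midpoint: k1 = f(x_n, y_n); k2 = f(x_n + h/2, y_n + (h/2)·k1); y_{n+1} = y_n + h·k2.
x=0.000000, y=-0.200000:
  k1 = f(0.000000, -0.200000) = -0.254000
  k2 = f(0.075000, -0.219050) = -0.282366
  y ← -0.200000 + 0.15·(-0.282366) = -0.242355
x=0.150000, y=-0.242355:
  k1 = f(0.150000, -0.242355) = -0.318056
  k2 = f(0.225000, -0.266209) = -0.355711
  y ← -0.242355 + 0.15·(-0.355711) = -0.295712
x=0.300000, y=-0.295712:
  k1 = f(0.300000, -0.295712) = -0.403857
  k2 = f(0.375000, -0.326001) = -0.455098
  y ← -0.295712 + 0.15·(-0.455098) = -0.363976
y(0.45) ≈ -0.3640

-0.3640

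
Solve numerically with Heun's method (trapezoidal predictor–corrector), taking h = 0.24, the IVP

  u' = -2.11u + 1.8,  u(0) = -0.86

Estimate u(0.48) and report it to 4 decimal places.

Heun: k1 = f(x_n, u_n); k2 = f(x_n + h, u_n + h·k1); u_{n+1} = u_n + (h/2)·(k1 + k2).
x=0.000000, u=-0.860000:
  k1 = f(0.000000, -0.860000) = 3.614600
  k2 = f(0.240000, 0.007504) = 1.784167
  u ← -0.860000 + (0.24/2)·(3.614600 + 1.784167) = -0.212148
x=0.240000, u=-0.212148:
  k1 = f(0.240000, -0.212148) = 2.247632
  k2 = f(0.480000, 0.327284) = 1.109431
  u ← -0.212148 + (0.24/2)·(2.247632 + 1.109431) = 0.190700
u(0.48) ≈ 0.1907

0.1907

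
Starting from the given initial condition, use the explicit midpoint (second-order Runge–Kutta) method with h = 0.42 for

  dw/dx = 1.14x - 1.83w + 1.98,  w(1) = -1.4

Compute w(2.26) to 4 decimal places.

1.7453

Midpoint: k1 = f(x_n, w_n); k2 = f(x_n + h/2, w_n + (h/2)·k1); w_{n+1} = w_n + h·k2.
x=1.000000, w=-1.400000:
  k1 = f(1.000000, -1.400000) = 5.682000
  k2 = f(1.210000, -0.206780) = 3.737807
  w ← -1.400000 + 0.42·3.737807 = 0.169879
x=1.420000, w=0.169879:
  k1 = f(1.420000, 0.169879) = 3.287921
  k2 = f(1.630000, 0.860343) = 2.263773
  w ← 0.169879 + 0.42·2.263773 = 1.120664
x=1.840000, w=1.120664:
  k1 = f(1.840000, 1.120664) = 2.026785
  k2 = f(2.050000, 1.546289) = 1.487292
  w ← 1.120664 + 0.42·1.487292 = 1.745326
w(2.26) ≈ 1.7453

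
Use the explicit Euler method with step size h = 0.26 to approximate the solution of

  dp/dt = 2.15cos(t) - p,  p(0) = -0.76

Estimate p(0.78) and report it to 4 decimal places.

Euler: p_{n+1} = p_n + h·f(t_n, p_n).
t=0.000000, p=-0.760000: f=2.910000 → p ← -0.760000 + 0.26·2.910000 = -0.003400
t=0.260000, p=-0.003400: f=2.081138 → p ← -0.003400 + 0.26·2.081138 = 0.537696
t=0.520000, p=0.537696: f=1.328115 → p ← 0.537696 + 0.26·1.328115 = 0.883006
p(0.78) ≈ 0.8830

0.8830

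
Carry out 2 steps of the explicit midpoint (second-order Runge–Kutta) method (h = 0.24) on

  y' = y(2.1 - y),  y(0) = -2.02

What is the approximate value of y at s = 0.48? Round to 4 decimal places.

Midpoint: k1 = f(s_n, y_n); k2 = f(s_n + h/2, y_n + (h/2)·k1); y_{n+1} = y_n + h·k2.
s=0.000000, y=-2.020000:
  k1 = f(0.000000, -2.020000) = -8.322400
  k2 = f(0.120000, -3.018688) = -15.451722
  y ← -2.020000 + 0.24·(-15.451722) = -5.728413
s=0.240000, y=-5.728413:
  k1 = f(0.240000, -5.728413) = -44.844387
  k2 = f(0.360000, -11.109740) = -146.756770
  y ← -5.728413 + 0.24·(-146.756770) = -40.950038
y(0.48) ≈ -40.9500

-40.9500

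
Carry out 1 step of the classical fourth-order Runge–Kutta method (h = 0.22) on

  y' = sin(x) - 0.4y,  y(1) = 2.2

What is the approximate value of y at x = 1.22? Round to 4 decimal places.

2.2031

RK4: k1 = f(x_n, y_n); k2 = f(x_n + h/2, y_n + (h/2)·k1); k3 = f(x_n + h/2, y_n + (h/2)·k2); k4 = f(x_n + h, y_n + h·k3); y_{n+1} = y_n + (h/6)·(k1 + 2k2 + 2k3 + k4).
x=1.000000, y=2.200000:
  k1 = f(1.000000, 2.200000) = -0.038529
  k2 = f(1.110000, 2.195762) = 0.017394
  k3 = f(1.110000, 2.201913) = 0.014933
  k4 = f(1.220000, 2.203285) = 0.057785
  y ← 2.200000 + (0.22/6)·(k1 + 2k2 + 2k3 + k4) = 2.203077
y(1.22) ≈ 2.2031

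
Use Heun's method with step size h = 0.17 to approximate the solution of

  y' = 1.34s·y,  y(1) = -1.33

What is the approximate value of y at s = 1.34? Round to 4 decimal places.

Heun: k1 = f(s_n, y_n); k2 = f(s_n + h, y_n + h·k1); y_{n+1} = y_n + (h/2)·(k1 + k2).
s=1.000000, y=-1.330000:
  k1 = f(1.000000, -1.330000) = -1.782200
  k2 = f(1.170000, -1.632974) = -2.560177
  y ← -1.330000 + (0.17/2)·(-1.782200 + (-2.560177)) = -1.699102
s=1.170000, y=-1.699102:
  k1 = f(1.170000, -1.699102) = -2.663852
  k2 = f(1.340000, -2.151957) = -3.864054
  y ← -1.699102 + (0.17/2)·(-2.663852 + (-3.864054)) = -2.253974
y(1.34) ≈ -2.2540

-2.2540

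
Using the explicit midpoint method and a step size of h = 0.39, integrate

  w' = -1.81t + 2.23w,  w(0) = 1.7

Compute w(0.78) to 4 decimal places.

7.7480

Midpoint: k1 = f(t_n, w_n); k2 = f(t_n + h/2, w_n + (h/2)·k1); w_{n+1} = w_n + h·k2.
t=0.000000, w=1.700000:
  k1 = f(0.000000, 1.700000) = 3.791000
  k2 = f(0.195000, 2.439245) = 5.086566
  w ← 1.700000 + 0.39·5.086566 = 3.683761
t=0.390000, w=3.683761:
  k1 = f(0.390000, 3.683761) = 7.508887
  k2 = f(0.585000, 5.147994) = 10.421176
  w ← 3.683761 + 0.39·10.421176 = 7.748020
w(0.78) ≈ 7.7480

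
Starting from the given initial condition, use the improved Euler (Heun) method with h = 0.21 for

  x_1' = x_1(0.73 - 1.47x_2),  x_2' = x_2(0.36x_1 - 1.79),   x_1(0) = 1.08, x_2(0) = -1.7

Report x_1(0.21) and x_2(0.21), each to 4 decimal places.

Heun on (x_1,x_2): k1 = f(s_n, state_n); k2 = f(s_n + h, state_n + h·k1); state_{n+1} = state_n + (h/2)·(k1 + k2).
0.000000: (1.080000, -1.700000)
  k1 = (3.487320, 2.382040)
  predictor → (1.812337, -1.199772)
  k2 = (4.519360, 1.364811)
  → (1.920701, -1.306581)
(x_1(0.21), x_2(0.21)) ≈ (1.9207, -1.3066)

1.9207, -1.3066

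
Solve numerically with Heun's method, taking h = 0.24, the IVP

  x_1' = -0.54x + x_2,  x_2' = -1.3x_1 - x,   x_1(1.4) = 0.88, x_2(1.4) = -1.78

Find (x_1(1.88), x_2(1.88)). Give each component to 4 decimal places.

Heun on (x_1,x_2): k1 = f(x_n, state_n); k2 = f(x_n + h, state_n + h·k1); state_{n+1} = state_n + (h/2)·(k1 + k2).
1.400000: (0.880000, -1.780000)
  k1 = (-2.536000, -2.544000)
  predictor → (0.271360, -2.390560)
  k2 = (-3.276160, -1.992768)
  → (0.182541, -2.324412)
1.640000: (0.182541, -2.324412)
  k1 = (-3.210012, -1.877303)
  predictor → (-0.587862, -2.774965)
  k2 = (-3.790165, -1.115779)
  → (-0.657480, -2.683582)
(x_1(1.88), x_2(1.88)) ≈ (-0.6575, -2.6836)

-0.6575, -2.6836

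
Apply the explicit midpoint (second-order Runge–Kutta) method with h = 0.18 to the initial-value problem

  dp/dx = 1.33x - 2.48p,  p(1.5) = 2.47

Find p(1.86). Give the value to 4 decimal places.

Midpoint: k1 = f(x_n, p_n); k2 = f(x_n + h/2, p_n + (h/2)·k1); p_{n+1} = p_n + h·k2.
x=1.500000, p=2.470000:
  k1 = f(1.500000, 2.470000) = -4.130600
  k2 = f(1.590000, 2.098246) = -3.088950
  p ← 2.470000 + 0.18·(-3.088950) = 1.913989
x=1.680000, p=1.913989:
  k1 = f(1.680000, 1.913989) = -2.512293
  k2 = f(1.770000, 1.687883) = -1.831849
  p ← 1.913989 + 0.18·(-1.831849) = 1.584256
p(1.86) ≈ 1.5843

1.5843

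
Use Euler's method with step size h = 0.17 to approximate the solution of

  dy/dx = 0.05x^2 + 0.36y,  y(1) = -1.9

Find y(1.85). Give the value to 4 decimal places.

-2.4706

Euler: y_{n+1} = y_n + h·f(x_n, y_n).
x=1.000000, y=-1.900000: f=-0.634000 → y ← -1.900000 + 0.17·(-0.634000) = -2.007780
x=1.170000, y=-2.007780: f=-0.654356 → y ← -2.007780 + 0.17·(-0.654356) = -2.119020
x=1.340000, y=-2.119020: f=-0.673067 → y ← -2.119020 + 0.17·(-0.673067) = -2.233442
x=1.510000, y=-2.233442: f=-0.690034 → y ← -2.233442 + 0.17·(-0.690034) = -2.350748
x=1.680000, y=-2.350748: f=-0.705149 → y ← -2.350748 + 0.17·(-0.705149) = -2.470623
y(1.85) ≈ -2.4706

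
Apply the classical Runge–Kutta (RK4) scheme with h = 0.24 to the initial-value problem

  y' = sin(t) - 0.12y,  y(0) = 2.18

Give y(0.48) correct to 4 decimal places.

2.1688

RK4: k1 = f(t_n, y_n); k2 = f(t_n + h/2, y_n + (h/2)·k1); k3 = f(t_n + h/2, y_n + (h/2)·k2); k4 = f(t_n + h, y_n + h·k3); y_{n+1} = y_n + (h/6)·(k1 + 2k2 + 2k3 + k4).
t=0.000000, y=2.180000:
  k1 = f(0.000000, 2.180000) = -0.261600
  k2 = f(0.120000, 2.148608) = -0.138121
  k3 = f(0.120000, 2.163426) = -0.139899
  k4 = f(0.240000, 2.146424) = -0.019868
  y ← 2.180000 + (0.24/6)·(k1 + 2k2 + 2k3 + k4) = 2.146500
t=0.240000, y=2.146500:
  k1 = f(0.240000, 2.146500) = -0.019877
  k2 = f(0.360000, 2.144114) = 0.094981
  k3 = f(0.360000, 2.157897) = 0.093327
  k4 = f(0.480000, 2.168898) = 0.201511
  y ← 2.146500 + (0.24/6)·(k1 + 2k2 + 2k3 + k4) = 2.168830
y(0.48) ≈ 2.1688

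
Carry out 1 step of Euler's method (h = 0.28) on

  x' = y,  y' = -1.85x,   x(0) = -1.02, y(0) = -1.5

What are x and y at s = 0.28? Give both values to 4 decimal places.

-1.4400, -0.9716

Euler on (x,y): x_{n+1} = x_n + h·x', y_{n+1} = y_n + h·y'.
0.000000: (-1.020000, -1.500000); f=(-1.500000, 1.887000) → (-1.440000, -0.971640)
(x(0.28), y(0.28)) ≈ (-1.4400, -0.9716)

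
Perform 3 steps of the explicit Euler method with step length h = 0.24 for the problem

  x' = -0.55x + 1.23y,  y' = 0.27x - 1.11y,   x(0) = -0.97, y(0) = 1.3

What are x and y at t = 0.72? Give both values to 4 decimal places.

Euler on (x,y): x_{n+1} = x_n + h·x', y_{n+1} = y_n + h·y'.
0.000000: (-0.970000, 1.300000); f=(2.132500, -1.704900) → (-0.458200, 0.890824)
0.240000: (-0.458200, 0.890824); f=(1.347724, -1.112529) → (-0.134746, 0.623817)
0.480000: (-0.134746, 0.623817); f=(0.841406, -0.728819) → (0.067191, 0.448901)
(x(0.72), y(0.72)) ≈ (0.0672, 0.4489)

0.0672, 0.4489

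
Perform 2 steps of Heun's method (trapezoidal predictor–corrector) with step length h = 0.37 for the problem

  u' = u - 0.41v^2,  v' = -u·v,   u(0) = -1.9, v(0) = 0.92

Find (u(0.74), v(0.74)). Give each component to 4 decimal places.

-6.1582, 6.9439

Heun on (u,v): k1 = f(t_n, state_n); k2 = f(t_n + h, state_n + h·k1); state_{n+1} = state_n + (h/2)·(k1 + k2).
0.000000: (-1.900000, 0.920000)
  k1 = (-2.247024, 1.748000)
  predictor → (-2.731399, 1.566760)
  k2 = (-3.737841, 4.279447)
  → (-3.007200, 2.035078)
0.370000: (-3.007200, 2.035078)
  k1 = (-4.705232, 6.119885)
  predictor → (-4.748136, 4.299435)
  k2 = (-12.327044, 20.414302)
  → (-6.158171, 6.943902)
(u(0.74), v(0.74)) ≈ (-6.1582, 6.9439)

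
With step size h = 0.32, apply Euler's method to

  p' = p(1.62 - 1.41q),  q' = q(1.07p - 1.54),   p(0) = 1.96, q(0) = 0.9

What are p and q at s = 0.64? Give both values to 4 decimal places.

2.2672, 1.3295

Euler on (p,q): p_{n+1} = p_n + h·p', q_{n+1} = q_n + h·q'.
0.000000: (1.960000, 0.900000); f=(0.687960, 0.501480) → (2.180147, 1.060474)
0.320000: (2.180147, 1.060474); f=(0.271935, 0.840698) → (2.267166, 1.329497)
(p(0.64), q(0.64)) ≈ (2.2672, 1.3295)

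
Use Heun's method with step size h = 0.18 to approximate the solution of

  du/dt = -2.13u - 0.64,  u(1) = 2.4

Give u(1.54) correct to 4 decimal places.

0.5870

Heun: k1 = f(t_n, u_n); k2 = f(t_n + h, u_n + h·k1); u_{n+1} = u_n + (h/2)·(k1 + k2).
t=1.000000, u=2.400000:
  k1 = f(1.000000, 2.400000) = -5.752000
  k2 = f(1.180000, 1.364640) = -3.546683
  u ← 2.400000 + (0.18/2)·(-5.752000 + (-3.546683)) = 1.563119
t=1.180000, u=1.563119:
  k1 = f(1.180000, 1.563119) = -3.969442
  k2 = f(1.360000, 0.848619) = -2.447558
  u ← 1.563119 + (0.18/2)·(-3.969442 + (-2.447558)) = 0.985588
t=1.360000, u=0.985588:
  k1 = f(1.360000, 0.985588) = -2.739303
  k2 = f(1.540000, 0.492514) = -1.689054
  u ← 0.985588 + (0.18/2)·(-2.739303 + (-1.689054)) = 0.587036
u(1.54) ≈ 0.5870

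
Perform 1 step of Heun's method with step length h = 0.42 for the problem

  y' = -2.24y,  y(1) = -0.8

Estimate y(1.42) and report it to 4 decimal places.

Heun: k1 = f(s_n, y_n); k2 = f(s_n + h, y_n + h·k1); y_{n+1} = y_n + (h/2)·(k1 + k2).
s=1.000000, y=-0.800000:
  k1 = f(1.000000, -0.800000) = 1.792000
  k2 = f(1.420000, -0.047360) = 0.106086
  y ← -0.800000 + (0.42/2)·(1.792000 + 0.106086) = -0.401402
y(1.42) ≈ -0.4014

-0.4014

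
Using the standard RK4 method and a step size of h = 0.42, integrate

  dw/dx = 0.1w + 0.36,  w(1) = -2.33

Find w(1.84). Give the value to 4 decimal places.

-2.2187

RK4: k1 = f(x_n, w_n); k2 = f(x_n + h/2, w_n + (h/2)·k1); k3 = f(x_n + h/2, w_n + (h/2)·k2); k4 = f(x_n + h, w_n + h·k3); w_{n+1} = w_n + (h/6)·(k1 + 2k2 + 2k3 + k4).
x=1.000000, w=-2.330000:
  k1 = f(1.000000, -2.330000) = 0.127000
  k2 = f(1.210000, -2.303330) = 0.129667
  k3 = f(1.210000, -2.302770) = 0.129723
  k4 = f(1.420000, -2.275516) = 0.132448
  w ← -2.330000 + (0.42/6)·(k1 + 2k2 + 2k3 + k4) = -2.275524
x=1.420000, w=-2.275524:
  k1 = f(1.420000, -2.275524) = 0.132448
  k2 = f(1.630000, -2.247710) = 0.135229
  k3 = f(1.630000, -2.247126) = 0.135287
  k4 = f(1.840000, -2.218703) = 0.138130
  w ← -2.275524 + (0.42/6)·(k1 + 2k2 + 2k3 + k4) = -2.218711
w(1.84) ≈ -2.2187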